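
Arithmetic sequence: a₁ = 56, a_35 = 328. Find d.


d = (aₙ - a₁)/(n-1)
= (328 - 56)/(35-1)
= 272/34 = 8

d = 8


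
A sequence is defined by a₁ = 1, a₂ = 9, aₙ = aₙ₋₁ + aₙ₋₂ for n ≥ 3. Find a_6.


Computing iteratively: 1, 9, 10, 19, 29, 48
a_6 = 48

a_6 = 48


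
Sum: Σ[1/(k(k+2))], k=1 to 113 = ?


1/(k(k+2)) = (1/2)·(1/k - 1/(k+2)) (partial fractions)
Telescoping: Σ = (1/2)·(1 + 1/2 - 1/114 - 1/115) = 4859/6555

Sum = 4859/6555


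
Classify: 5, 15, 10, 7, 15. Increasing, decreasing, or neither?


Differences: 10, -5, -3, 8
Difference at position 1 is +10 (> 0) but position 2 is -5 (< 0) — sequence both rises and falls
→ NOT monotonic

Not monotonic


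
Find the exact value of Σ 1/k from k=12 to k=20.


Σₖ₌12^20 1/k = 1/12 + 1/13 + 1/14 + 1/15 + 1/16 + 1/17 + 1/18 + 1/19 + 1/20
= 12229277/21162960
≈ 0.5779

Sum = 12229277/21162960 ≈ 0.5779


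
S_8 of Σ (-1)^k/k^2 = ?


S = -1 + 1/4 - 1/9 + 1/16 - 1/25 + 1/36 - 1/49 + 1/64
= -0.8156
(Full series converges to -π²/12 ≈ -0.8225)

S_8 = -0.8156


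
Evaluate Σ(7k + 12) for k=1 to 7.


Σ(7k+12) = 7·Σk + 12·n
= 7·28 + 12·7
= 196 + 84 = 280

Σ = 280


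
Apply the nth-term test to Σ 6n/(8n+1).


lim(n→∞) 6n/(8n+1) = 6/8 = 3/4  (divide numerator and denominator by n)
lim aₙ = 3/4 ≠ 0 → series DIVERGES

Diverges (lim aₙ = 3/4 ≠ 0)


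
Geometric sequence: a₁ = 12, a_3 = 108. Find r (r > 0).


r^(n-1) = aₙ/a₁
r^2 = 108/12 = 9
r = 9^(1/2)
= ±3; taking r > 0 gives r = 3

r = 3


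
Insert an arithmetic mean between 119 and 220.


AM = (119 + 220)/2 = 339/2 = 169.5

AM = 169.5


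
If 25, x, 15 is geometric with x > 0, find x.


GM = √(25×15) = √375 = 19.3649

GM = 19.3649


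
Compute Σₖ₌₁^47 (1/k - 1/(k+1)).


Telescoping: adjacent terms cancel.
= 1/1 - 1/48
= 1 - 1/48 = 47/48

Sum = 47/48


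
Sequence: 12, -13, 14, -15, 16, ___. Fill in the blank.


Pattern: alternating sign, magnitude arithmetic (d=1)
Terms: 12, -13, 14, -15, 16
Next term = -17

Next term = -17


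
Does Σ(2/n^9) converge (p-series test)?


p-series test: Σ c/n^p converges if p > 1, diverges if p ≤ 1 (constant c > 0 doesn't affect convergence).
p = 9
9 > 1 → CONVERGES

Converges (p = 9 > 1)


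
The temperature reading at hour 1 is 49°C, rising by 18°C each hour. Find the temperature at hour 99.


aₙ = a₁ + (n-1)d
= 49 + (99-1)×18
= 49 + 1764
= 1813

a_99 = 1813


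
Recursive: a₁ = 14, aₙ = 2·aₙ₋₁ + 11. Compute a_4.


Computing step by step:
a_1 = 14
a_2 = 39
a_3 = 89
a_4 = 189


a_4 = 189


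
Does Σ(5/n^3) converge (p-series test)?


p-series test: Σ c/n^p converges if p > 1, diverges if p ≤ 1 (constant c > 0 doesn't affect convergence).
p = 3
3 > 1 → CONVERGES

Converges (p = 3 > 1)


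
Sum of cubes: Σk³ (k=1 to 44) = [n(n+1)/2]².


n(n+1)/2 = 44×45/2 = 990
Σk³ = 990² = 980100

Σk³ = 980100


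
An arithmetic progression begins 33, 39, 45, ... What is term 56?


aₙ = a₁ + (n-1)d
= 33 + (56-1)×6
= 33 + 330
= 363

a_56 = 363


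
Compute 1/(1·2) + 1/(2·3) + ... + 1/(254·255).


1/(k(k+1)) = 1/k - 1/(k+1) (partial fractions)
Telescoping: Σ = 1 - 1/255 = 254/255

Sum = 254/255


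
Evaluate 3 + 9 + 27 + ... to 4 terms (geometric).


Sₙ = 3×(3^4 - 1)/(3 - 1)
= 3×(81 - 1)/2
= 3×80/2
= 120

S_4 = 120


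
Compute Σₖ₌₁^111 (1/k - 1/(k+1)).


Telescoping: adjacent terms cancel.
= 1/1 - 1/112
= 1 - 1/112 = 111/112

Sum = 111/112


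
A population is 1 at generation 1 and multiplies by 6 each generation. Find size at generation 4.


aₙ = a₁·r^(n-1)
= 1×6^3
= 1×216
= 216

a_4 = 216


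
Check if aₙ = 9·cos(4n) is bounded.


For all n, -1 ≤ cos(4n) ≤ 1, so -9 ≤ 9·cos(4n) ≤ 9
Lower bound: -9, Upper bound: 9
The sequence IS bounded

Bounded (-9 ≤ aₙ ≤ 9)


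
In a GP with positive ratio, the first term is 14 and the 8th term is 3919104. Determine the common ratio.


r^(n-1) = aₙ/a₁
r^7 = 3919104/14 = 279936
r = 279936^(1/7)
= 6

r = 6


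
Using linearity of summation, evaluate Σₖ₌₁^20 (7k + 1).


Σ(7k+1) = 7·Σk + 1·n
= 7·210 + 1·20
= 1470 + 20 = 1490

Σ = 1490


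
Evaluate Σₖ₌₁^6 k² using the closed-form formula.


n = 6
n(n+1)(2n+1)/6 = 6×7×13/6
= 546/6 = 91

Σk² = 91


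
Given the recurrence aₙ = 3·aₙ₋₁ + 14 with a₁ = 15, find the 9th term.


Computing step by step:
a_1 = 15
a_2 = 59
a_3 = 191
a_4 = 587
a_5 = 1775
a_6 = 5339
a_7 = 16031
a_8 = 48107
a_9 = 144335


a_9 = 144335


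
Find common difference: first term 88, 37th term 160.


d = (aₙ - a₁)/(n-1)
= (160 - 88)/(37-1)
= 72/36 = 2

d = 2


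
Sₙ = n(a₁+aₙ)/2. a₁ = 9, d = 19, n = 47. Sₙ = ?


aₙ = 9 + (47-1)×19 = 883
Sₙ = n(a₁+aₙ)/2 = 47×(9+883)/2
= 47×892/2 = 20962

S_47 = 20962


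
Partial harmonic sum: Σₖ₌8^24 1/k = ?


Σₖ₌8^24 1/k = 1/8 + 1/9 + 1/10 + ... + 1/24
= 2111531243/1784742960
≈ 1.1831

Sum = 2111531243/1784742960 ≈ 1.1831


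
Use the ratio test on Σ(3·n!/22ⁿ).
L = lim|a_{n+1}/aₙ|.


aₙ = 3·n!/22^n
a_{n+1}/aₙ = (n+1)!/22^(n+1) × 22^n/n!  (constant 3 cancels)
= (n+1)/22
L = lim(n→∞) (n+1)/22 = ∞
L > 1 → series DIVERGES

Diverges (ratio test: L = ∞ > 1)


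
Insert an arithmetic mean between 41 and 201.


AM = (41 + 201)/2 = 242/2 = 121

AM = 121


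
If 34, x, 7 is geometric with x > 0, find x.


GM = √(34×7) = √238 = 15.4272

GM = 15.4272


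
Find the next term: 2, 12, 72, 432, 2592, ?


Pattern: geometric (r=6)
Terms: 2, 12, 72, 432, 2592
Next term = 15552

Next term = 15552


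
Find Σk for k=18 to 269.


Σₖ₌18^269 k = Σₖ₌₁^269 k − Σₖ₌₁^17 k
= 269·270/2 − 17·18/2
= 36315 − 153 = 36162

Σk = 36162


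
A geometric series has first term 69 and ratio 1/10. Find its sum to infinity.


S∞ = a₁/(1-r) = 69/(1 - 1/10)
= 69/(9/10)
= 230/3

S∞ = 230/3


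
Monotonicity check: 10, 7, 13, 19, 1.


Differences: -3, 6, 6, -18
Difference at position 2 is +6 (> 0) but position 1 is -3 (< 0) — sequence both rises and falls
→ NOT monotonic

Not monotonic


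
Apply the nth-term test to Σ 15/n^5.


lim(n→∞) 15/n^5 = 0
lim aₙ = 0 → nth-term test is INCONCLUSIVE
(Need other tests; this is actually a convergent p-series with p=5 > 1)

Inconclusive (lim aₙ = 0; need another test)


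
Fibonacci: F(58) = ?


Fibonacci sequence: 1, 1, 2, 3, 5, 8, 13, 21, 34, 55, 89, ...
F(58) = 591286729879

F(58) = 591286729879


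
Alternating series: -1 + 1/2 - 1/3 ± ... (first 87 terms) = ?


S = -1 + 1/2 - 1/3 + 1/4 - 1/5 + 1/6 - 1/7 + 1/8 ± ...
= -0.6989
(Full series converges to -ln(2) ≈ -0.6931)

S_87 = -0.6989


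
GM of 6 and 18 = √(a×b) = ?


GM = √(6×18) = √108 = 10.3923

GM = 10.3923


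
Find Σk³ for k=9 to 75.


Σₖ₌9^75 k³ = [75·76/2]² − [8·9/2]²
= 8122500 − 1296 = 8121204

Σk³ = 8121204


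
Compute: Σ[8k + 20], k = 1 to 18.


Σ(8k+20) = 8·Σk + 20·n
= 8·171 + 20·18
= 1368 + 360 = 1728

Σ = 1728


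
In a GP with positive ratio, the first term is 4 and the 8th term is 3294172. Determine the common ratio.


r^(n-1) = aₙ/a₁
r^7 = 3294172/4 = 823543
r = 823543^(1/7)
= 7

r = 7


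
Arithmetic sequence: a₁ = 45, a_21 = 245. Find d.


d = (aₙ - a₁)/(n-1)
= (245 - 45)/(21-1)
= 200/20 = 10

d = 10


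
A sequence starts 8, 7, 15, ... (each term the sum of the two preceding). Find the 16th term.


Computing iteratively: 8, 7, 15, 22, 37, 59, 96, 155, 251, 406, 657, 1063, ...
a_16 = 7286

a_16 = 7286


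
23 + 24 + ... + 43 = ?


Σₖ₌23^43 k = Σₖ₌₁^43 k − Σₖ₌₁^22 k
= 43·44/2 − 22·23/2
= 946 − 253 = 693

Σk = 693


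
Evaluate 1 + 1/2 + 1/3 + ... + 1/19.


H_19 = 1/1 + 1/2 + 1/3 + ... + 1/19
= 275295799/77597520
≈ 3.5477

H_19 = 275295799/77597520 ≈ 3.5477


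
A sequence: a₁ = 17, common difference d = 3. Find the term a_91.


aₙ = a₁ + (n-1)d
= 17 + (91-1)×3
= 17 + 270
= 287

a_91 = 287


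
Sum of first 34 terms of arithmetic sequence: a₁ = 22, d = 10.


aₙ = 22 + (34-1)×10 = 352
Sₙ = n(a₁+aₙ)/2 = 34×(22+352)/2
= 34×374/2 = 6358

S_34 = 6358


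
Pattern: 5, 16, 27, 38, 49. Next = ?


Pattern: arithmetic (d=11)
Terms: 5, 16, 27, 38, 49
Next term = 60

Next term = 60


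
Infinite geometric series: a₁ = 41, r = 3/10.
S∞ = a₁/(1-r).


S∞ = a₁/(1-r) = 41/(1 - 3/10)
= 41/(7/10)
= 410/7

S∞ = 410/7


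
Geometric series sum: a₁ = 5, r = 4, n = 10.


Sₙ = 5×(4^10 - 1)/(4 - 1)
= 5×(1048576 - 1)/3
= 5×1048575/3
= 1747625

S_10 = 1747625


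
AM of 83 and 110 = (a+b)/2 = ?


AM = (83 + 110)/2 = 193/2 = 96.5

AM = 96.5


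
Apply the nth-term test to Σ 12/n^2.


lim(n→∞) 12/n^2 = 0
lim aₙ = 0 → nth-term test is INCONCLUSIVE
(Need other tests; this is actually a convergent p-series with p=2 > 1)

Inconclusive (lim aₙ = 0; need another test)


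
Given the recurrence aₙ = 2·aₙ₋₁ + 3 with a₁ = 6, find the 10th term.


Computing step by step:
a_1 = 6
a_2 = 15
a_3 = 33
a_4 = 69
a_5 = 141
a_6 = 285
a_7 = 573
a_8 = 1149
a_9 = 2301
a_10 = 4605


a_10 = 4605


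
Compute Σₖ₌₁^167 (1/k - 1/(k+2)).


Telescoping with gap 2: two head and two tail terms survive.
= (1 + 1/2) - (1/168 + 1/169)
= 3/2 - 1/168 - 1/169 = 42251/28392

Sum = 42251/28392


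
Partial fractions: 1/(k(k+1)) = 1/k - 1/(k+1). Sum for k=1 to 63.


1/(k(k+1)) = 1/k - 1/(k+1) (partial fractions)
Telescoping: Σ = 1 - 1/64 = 63/64

Sum = 63/64


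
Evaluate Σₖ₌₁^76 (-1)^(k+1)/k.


S = 1 - 1/2 + 1/3 - 1/4 + 1/5 - 1/6 + 1/7 - 1/8 ± ...
= 0.6866
(Full series converges to +ln(2) ≈ +0.6931)

S_76 = 0.6866


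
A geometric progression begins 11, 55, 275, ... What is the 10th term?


aₙ = a₁·r^(n-1)
= 11×5^9
= 11×1953125
= 21484375

a_10 = 21484375


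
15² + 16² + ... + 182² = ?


Σₖ₌15^182 k² = Σₖ₌₁^182 k² − Σₖ₌₁^14 k²
= 182·183·365/6 − 14·15·29/6
= 2026115 − 1015 = 2025100

Σk² = 2025100


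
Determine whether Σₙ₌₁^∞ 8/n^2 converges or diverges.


p-series test: Σ c/n^p converges if p > 1, diverges if p ≤ 1 (constant c > 0 doesn't affect convergence).
p = 2
2 > 1 → CONVERGES

Converges (p = 2 > 1)


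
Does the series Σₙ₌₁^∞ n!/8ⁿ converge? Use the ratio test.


aₙ = n!/8^n
a_{n+1}/aₙ = (n+1)!/8^(n+1) × 8^n/n!
= (n+1)/8
L = lim(n→∞) (n+1)/8 = ∞
L > 1 → series DIVERGES

Diverges (ratio test: L = ∞ > 1)


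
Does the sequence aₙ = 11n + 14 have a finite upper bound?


aₙ = 11n + 14 → as n→∞, aₙ→∞
No finite upper bound exists
The sequence is UNBOUNDED

Unbounded (aₙ → ∞ as n → ∞)


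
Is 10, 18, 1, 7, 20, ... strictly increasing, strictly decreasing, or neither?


Differences: 8, -17, 6, 13
Difference at position 1 is +8 (> 0) but position 2 is -17 (< 0) — sequence both rises and falls
→ NOT monotonic

Not monotonic


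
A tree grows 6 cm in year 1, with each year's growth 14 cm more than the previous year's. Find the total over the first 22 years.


aₙ = 6 + (22-1)×14 = 300
Sₙ = n(a₁+aₙ)/2 = 22×(6+300)/2
= 22×306/2 = 3366

S_22 = 3366


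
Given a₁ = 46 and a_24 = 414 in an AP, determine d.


d = (aₙ - a₁)/(n-1)
= (414 - 46)/(24-1)
= 368/23 = 16

d = 16


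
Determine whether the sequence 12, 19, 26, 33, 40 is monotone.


Differences: 7, 7, 7, 7
All differences > 0 → strictly INCREASING

Monotonically increasing


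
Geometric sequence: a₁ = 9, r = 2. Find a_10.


aₙ = a₁·r^(n-1)
= 9×2^9
= 9×512
= 4608

a_10 = 4608


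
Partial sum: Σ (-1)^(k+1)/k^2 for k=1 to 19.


S = 1 - 1/4 + 1/9 - 1/16 + 1/25 - 1/36 + 1/49 - 1/64 ± ...
= 0.8238
(Full series converges to +π²/12 ≈ +0.8225)

S_19 = 0.8238


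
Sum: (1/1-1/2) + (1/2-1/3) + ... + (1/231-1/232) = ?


Telescoping: adjacent terms cancel.
= 1/1 - 1/232
= 1 - 1/232 = 231/232

Sum = 231/232


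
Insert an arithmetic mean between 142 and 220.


AM = (142 + 220)/2 = 362/2 = 181

AM = 181


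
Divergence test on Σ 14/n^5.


lim(n→∞) 14/n^5 = 0
lim aₙ = 0 → nth-term test is INCONCLUSIVE
(Need other tests; this is actually a convergent p-series with p=5 > 1)

Inconclusive (lim aₙ = 0; need another test)


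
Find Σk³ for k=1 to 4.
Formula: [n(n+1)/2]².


n(n+1)/2 = 4×5/2 = 10
Σk³ = 10² = 100

Σk³ = 100


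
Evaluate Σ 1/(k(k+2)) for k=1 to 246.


1/(k(k+2)) = (1/2)·(1/k - 1/(k+2)) (partial fractions)
Telescoping: Σ = (1/2)·(1 + 1/2 - 1/247 - 1/248) = 91389/122512

Sum = 91389/122512


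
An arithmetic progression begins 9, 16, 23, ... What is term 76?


aₙ = a₁ + (n-1)d
= 9 + (76-1)×7
= 9 + 525
= 534

a_76 = 534


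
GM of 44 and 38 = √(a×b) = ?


GM = √(44×38) = √1672 = 40.8901

GM = 40.8901


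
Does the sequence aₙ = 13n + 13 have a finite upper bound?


aₙ = 13n + 13 → as n→∞, aₙ→∞
No finite upper bound exists
The sequence is UNBOUNDED

Unbounded (aₙ → ∞ as n → ∞)


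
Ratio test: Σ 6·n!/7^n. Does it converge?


aₙ = 6·n!/7^n
a_{n+1}/aₙ = (n+1)!/7^(n+1) × 7^n/n!  (constant 6 cancels)
= (n+1)/7
L = lim(n→∞) (n+1)/7 = ∞
L > 1 → series DIVERGES

Diverges (ratio test: L = ∞ > 1)


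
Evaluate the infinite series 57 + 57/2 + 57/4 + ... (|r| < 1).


S∞ = a₁/(1-r) = 57/(1 - 1/2)
= 57/(1/2)
= 114

S∞ = 114


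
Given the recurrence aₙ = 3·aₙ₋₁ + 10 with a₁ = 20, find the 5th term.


Computing step by step:
a_1 = 20
a_2 = 70
a_3 = 220
a_4 = 670
a_5 = 2020


a_5 = 2020


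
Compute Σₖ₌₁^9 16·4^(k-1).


Sₙ = 16×(4^9 - 1)/(4 - 1)
= 16×(262144 - 1)/3
= 16×262143/3
= 1398096

S_9 = 1398096


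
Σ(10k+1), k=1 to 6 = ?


Σ(10k+1) = 10·Σk + 1·n
= 10·21 + 1·6
= 210 + 6 = 216

Σ = 216


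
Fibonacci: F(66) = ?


Fibonacci sequence: 1, 1, 2, 3, 5, 8, 13, 21, 34, 55, 89, ...
F(66) = 27777890035288

F(66) = 27777890035288


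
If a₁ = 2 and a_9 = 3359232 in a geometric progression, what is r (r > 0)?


r^(n-1) = aₙ/a₁
r^8 = 3359232/2 = 1679616
r = 1679616^(1/8)
= ±6; taking r > 0 gives r = 6

r = 6


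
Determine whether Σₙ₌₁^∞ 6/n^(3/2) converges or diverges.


p-series test: Σ c/n^p converges if p > 1, diverges if p ≤ 1 (constant c > 0 doesn't affect convergence).
p = 3/2
3/2 > 1 → CONVERGES

Converges (p = 3/2 > 1)


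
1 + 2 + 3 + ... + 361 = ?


n(n+1)/2 = 361×362/2 = 130682/2 = 65341

Σk = 65341


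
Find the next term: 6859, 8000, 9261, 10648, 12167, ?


Pattern: perfect cubes: n³
Terms: 6859, 8000, 9261, 10648, 12167
Next term = 13824

Next term = 13824


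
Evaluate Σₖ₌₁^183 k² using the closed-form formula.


n = 183
n(n+1)(2n+1)/6 = 183×184×367/6
= 12357624/6 = 2059604

Σk² = 2059604


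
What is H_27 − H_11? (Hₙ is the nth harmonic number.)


Σₖ₌12^27 1/k = 1/12 + 1/13 + 1/14 + ... + 1/27
= 69999534593/80313433200
≈ 0.8716

Sum = 69999534593/80313433200 ≈ 0.8716


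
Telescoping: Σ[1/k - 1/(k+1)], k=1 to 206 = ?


Telescoping: adjacent terms cancel.
= 1/1 - 1/207
= 1 - 1/207 = 206/207

Sum = 206/207


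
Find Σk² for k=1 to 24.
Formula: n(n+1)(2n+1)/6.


n = 24
n(n+1)(2n+1)/6 = 24×25×49/6
= 29400/6 = 4900

Σk² = 4900


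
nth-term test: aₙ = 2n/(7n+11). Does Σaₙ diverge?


lim(n→∞) 2n/(7n+11) = 2/7 = 2/7  (divide numerator and denominator by n)
lim aₙ = 2/7 ≠ 0 → series DIVERGES

Diverges (lim aₙ = 2/7 ≠ 0)


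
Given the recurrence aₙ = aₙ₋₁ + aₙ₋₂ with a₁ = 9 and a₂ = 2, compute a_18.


Computing iteratively: 9, 2, 11, 13, 24, 37, 61, 98, 159, 257, 416, 673, ...
a_18 = 12077

a_18 = 12077


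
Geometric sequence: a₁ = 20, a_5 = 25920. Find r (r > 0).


r^(n-1) = aₙ/a₁
r^4 = 25920/20 = 1296
r = 1296^(1/4)
= ±6; taking r > 0 gives r = 6

r = 6


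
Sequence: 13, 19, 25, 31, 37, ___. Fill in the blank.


Pattern: arithmetic (d=6)
Terms: 13, 19, 25, 31, 37
Next term = 43

Next term = 43


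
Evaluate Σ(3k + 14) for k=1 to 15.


Σ(3k+14) = 3·Σk + 14·n
= 3·120 + 14·15
= 360 + 210 = 570

Σ = 570


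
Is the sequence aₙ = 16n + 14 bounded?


aₙ = 16n + 14 → as n→∞, aₙ→∞
No finite upper bound exists
The sequence is UNBOUNDED

Unbounded (aₙ → ∞ as n → ∞)


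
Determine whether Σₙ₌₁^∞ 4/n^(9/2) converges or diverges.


p-series test: Σ c/n^p converges if p > 1, diverges if p ≤ 1 (constant c > 0 doesn't affect convergence).
p = 9/2
9/2 > 1 → CONVERGES

Converges (p = 9/2 > 1)


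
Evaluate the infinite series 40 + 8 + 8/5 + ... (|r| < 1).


S∞ = a₁/(1-r) = 40/(1 - 1/5)
= 40/(4/5)
= 50

S∞ = 50


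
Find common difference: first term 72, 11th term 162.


d = (aₙ - a₁)/(n-1)
= (162 - 72)/(11-1)
= 90/10 = 9

d = 9


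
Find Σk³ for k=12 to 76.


Σₖ₌12^76 k³ = [76·77/2]² − [11·12/2]²
= 8561476 − 4356 = 8557120

Σk³ = 8557120


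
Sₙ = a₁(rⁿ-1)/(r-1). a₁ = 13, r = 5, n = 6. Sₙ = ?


Sₙ = 13×(5^6 - 1)/(5 - 1)
= 13×(15625 - 1)/4
= 13×15624/4
= 50778

S_6 = 50778


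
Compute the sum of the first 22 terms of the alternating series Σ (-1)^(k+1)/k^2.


S = 1 - 1/4 + 1/9 - 1/16 + 1/25 - 1/36 + 1/49 - 1/64 ± ...
= 0.8215
(Full series converges to +π²/12 ≈ +0.8225)

S_22 = 0.8215


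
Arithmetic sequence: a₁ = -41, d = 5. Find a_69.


aₙ = a₁ + (n-1)d
= -41 + (69-1)×5
= -41 + 340
= 299

a_69 = 299


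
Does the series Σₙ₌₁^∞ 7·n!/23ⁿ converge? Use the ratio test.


aₙ = 7·n!/23^n
a_{n+1}/aₙ = (n+1)!/23^(n+1) × 23^n/n!  (constant 7 cancels)
= (n+1)/23
L = lim(n→∞) (n+1)/23 = ∞
L > 1 → series DIVERGES

Diverges (ratio test: L = ∞ > 1)


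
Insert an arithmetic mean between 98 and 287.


AM = (98 + 287)/2 = 385/2 = 192.5

AM = 192.5


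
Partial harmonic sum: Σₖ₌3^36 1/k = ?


Σₖ₌3^36 1/k = 1/3 + 1/4 + 1/5 + ... + 1/36
= 35110531858309/13127595717600
≈ 2.6746

Sum = 35110531858309/13127595717600 ≈ 2.6746


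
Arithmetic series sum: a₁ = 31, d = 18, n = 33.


aₙ = 31 + (33-1)×18 = 607
Sₙ = n(a₁+aₙ)/2 = 33×(31+607)/2
= 33×638/2 = 10527

S_33 = 10527


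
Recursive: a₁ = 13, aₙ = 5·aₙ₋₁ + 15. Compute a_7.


Computing step by step:
a_1 = 13
a_2 = 80
a_3 = 415
a_4 = 2090
a_5 = 10465
a_6 = 52340
a_7 = 261715


a_7 = 261715


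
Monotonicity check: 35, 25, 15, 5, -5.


Differences: -10, -10, -10, -10
All differences < 0 → strictly DECREASING

Monotonically decreasing


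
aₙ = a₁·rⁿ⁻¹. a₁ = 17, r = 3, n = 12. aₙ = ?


aₙ = a₁·r^(n-1)
= 17×3^11
= 17×177147
= 3011499

a_12 = 3011499


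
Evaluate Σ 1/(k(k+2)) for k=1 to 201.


1/(k(k+2)) = (1/2)·(1/k - 1/(k+2)) (partial fractions)
Telescoping: Σ = (1/2)·(1 + 1/2 - 1/202 - 1/203) = 15276/20503

Sum = 15276/20503


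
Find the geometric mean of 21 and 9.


GM = √(21×9) = √189 = 13.7477

GM = 13.7477


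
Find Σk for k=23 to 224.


Σₖ₌23^224 k = Σₖ₌₁^224 k − Σₖ₌₁^22 k
= 224·225/2 − 22·23/2
= 25200 − 253 = 24947

Σk = 24947


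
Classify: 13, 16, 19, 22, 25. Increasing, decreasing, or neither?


Differences: 3, 3, 3, 3
All differences > 0 → strictly INCREASING

Monotonically increasing


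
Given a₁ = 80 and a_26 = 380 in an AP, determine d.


d = (aₙ - a₁)/(n-1)
= (380 - 80)/(26-1)
= 300/25 = 12

d = 12


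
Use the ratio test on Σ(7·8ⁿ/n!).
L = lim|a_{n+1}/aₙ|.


aₙ = 7·8^n/n!
a_{n+1}/aₙ = 8^(n+1)/(n+1)! × n!/8^n  (constant 7 cancels)
= 8/(n+1)
L = lim(n→∞) 8/(n+1) = 0
L < 1 → series CONVERGES

Converges (ratio test: L = 0 < 1)


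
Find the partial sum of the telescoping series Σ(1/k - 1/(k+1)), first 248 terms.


Telescoping: adjacent terms cancel.
= 1/1 - 1/249
= 1 - 1/249 = 248/249

Sum = 248/249


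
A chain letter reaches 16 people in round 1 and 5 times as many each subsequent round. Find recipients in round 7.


aₙ = a₁·r^(n-1)
= 16×5^6
= 16×15625
= 250000

a_7 = 250000


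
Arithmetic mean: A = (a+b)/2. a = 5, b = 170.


AM = (5 + 170)/2 = 175/2 = 87.5

AM = 87.5


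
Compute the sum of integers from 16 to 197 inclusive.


Σₖ₌16^197 k = Σₖ₌₁^197 k − Σₖ₌₁^15 k
= 197·198/2 − 15·16/2
= 19503 − 120 = 19383

Σk = 19383


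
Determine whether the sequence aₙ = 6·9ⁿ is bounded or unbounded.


aₙ = 6·9ⁿ → as n→∞, aₙ→∞ (since base 9 > 1)
No finite upper bound exists
The sequence is UNBOUNDED

Unbounded (aₙ → ∞ as n → ∞)


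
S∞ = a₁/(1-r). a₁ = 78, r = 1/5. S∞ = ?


S∞ = a₁/(1-r) = 78/(1 - 1/5)
= 78/(4/5)
= 195/2

S∞ = 195/2


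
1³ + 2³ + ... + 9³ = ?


n(n+1)/2 = 9×10/2 = 45
Σk³ = 45² = 2025

Σk³ = 2025


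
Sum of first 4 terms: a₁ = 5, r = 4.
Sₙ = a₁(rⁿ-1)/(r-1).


Sₙ = 5×(4^4 - 1)/(4 - 1)
= 5×(256 - 1)/3
= 5×255/3
= 425

S_4 = 425


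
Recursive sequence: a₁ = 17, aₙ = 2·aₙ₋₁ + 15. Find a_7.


Computing step by step:
a_1 = 17
a_2 = 49
a_3 = 113
a_4 = 241
a_5 = 497
a_6 = 1009
a_7 = 2033


a_7 = 2033


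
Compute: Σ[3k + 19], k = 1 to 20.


Σ(3k+19) = 3·Σk + 19·n
= 3·210 + 19·20
= 630 + 380 = 1010

Σ = 1010


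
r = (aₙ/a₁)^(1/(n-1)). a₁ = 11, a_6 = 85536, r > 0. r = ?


r^(n-1) = aₙ/a₁
r^5 = 85536/11 = 7776
r = 7776^(1/5)
= 6

r = 6


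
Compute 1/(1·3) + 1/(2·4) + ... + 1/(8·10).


1/(k(k+2)) = (1/2)·(1/k - 1/(k+2)) (partial fractions)
Telescoping: Σ = (1/2)·(1 + 1/2 - 1/9 - 1/10) = 29/45

Sum = 29/45


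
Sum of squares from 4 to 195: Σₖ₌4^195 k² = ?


Σₖ₌4^195 k² = Σₖ₌₁^195 k² − Σₖ₌₁^3 k²
= 195·196·391/6 − 3·4·7/6
= 2490670 − 14 = 2490656

Σk² = 2490656


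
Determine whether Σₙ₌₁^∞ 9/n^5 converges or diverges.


p-series test: Σ c/n^p converges if p > 1, diverges if p ≤ 1 (constant c > 0 doesn't affect convergence).
p = 5
5 > 1 → CONVERGES

Converges (p = 5 > 1)


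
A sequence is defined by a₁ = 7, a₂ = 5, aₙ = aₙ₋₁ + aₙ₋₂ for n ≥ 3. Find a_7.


Computing iteratively: 7, 5, 12, 17, 29, 46, 75
a_7 = 75

a_7 = 75


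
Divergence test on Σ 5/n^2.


lim(n→∞) 5/n^2 = 0
lim aₙ = 0 → nth-term test is INCONCLUSIVE
(Need other tests; this is actually a convergent p-series with p=2 > 1)

Inconclusive (lim aₙ = 0; need another test)


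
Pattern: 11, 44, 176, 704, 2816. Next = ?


Pattern: geometric (r=4)
Terms: 11, 44, 176, 704, 2816
Next term = 11264

Next term = 11264


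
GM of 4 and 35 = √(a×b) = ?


GM = √(4×35) = √140 = 11.8322

GM = 11.8322


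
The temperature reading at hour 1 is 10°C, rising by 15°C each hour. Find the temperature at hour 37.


aₙ = a₁ + (n-1)d
= 10 + (37-1)×15
= 10 + 540
= 550

a_37 = 550


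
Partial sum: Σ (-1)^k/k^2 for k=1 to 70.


S = -1 + 1/4 - 1/9 + 1/16 - 1/25 + 1/36 - 1/49 + 1/64 ± ...
= -0.8224
(Full series converges to -π²/12 ≈ -0.8225)

S_70 = -0.8224


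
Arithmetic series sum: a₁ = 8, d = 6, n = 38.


aₙ = 8 + (38-1)×6 = 230
Sₙ = n(a₁+aₙ)/2 = 38×(8+230)/2
= 38×238/2 = 4522

S_38 = 4522


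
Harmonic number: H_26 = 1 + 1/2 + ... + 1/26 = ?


H_26 = 1/1 + 1/2 + 1/3 + ... + 1/26
= 34395742267/8923714800
≈ 3.8544

H_26 = 34395742267/8923714800 ≈ 3.8544


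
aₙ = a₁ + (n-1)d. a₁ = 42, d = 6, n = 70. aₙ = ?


aₙ = a₁ + (n-1)d
= 42 + (70-1)×6
= 42 + 414
= 456

a_70 = 456


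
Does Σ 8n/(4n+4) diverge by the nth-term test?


lim(n→∞) 8n/(4n+4) = 8/4 = 2  (divide numerator and denominator by n)
lim aₙ = 2 ≠ 0 → series DIVERGES

Diverges (lim aₙ = 2 ≠ 0)


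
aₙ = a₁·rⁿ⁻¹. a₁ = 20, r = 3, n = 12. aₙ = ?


aₙ = a₁·r^(n-1)
= 20×3^11
= 20×177147
= 3542940

a_12 = 3542940


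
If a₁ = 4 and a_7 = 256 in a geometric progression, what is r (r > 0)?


r^(n-1) = aₙ/a₁
r^6 = 256/4 = 64
r = 64^(1/6)
= ±2; taking r > 0 gives r = 2

r = 2


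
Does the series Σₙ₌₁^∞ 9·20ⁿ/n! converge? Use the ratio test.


aₙ = 9·20^n/n!
a_{n+1}/aₙ = 20^(n+1)/(n+1)! × n!/20^n  (constant 9 cancels)
= 20/(n+1)
L = lim(n→∞) 20/(n+1) = 0
L < 1 → series CONVERGES

Converges (ratio test: L = 0 < 1)


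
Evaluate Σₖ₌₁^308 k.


n(n+1)/2 = 308×309/2 = 95172/2 = 47586

Σk = 47586


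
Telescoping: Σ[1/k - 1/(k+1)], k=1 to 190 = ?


Telescoping: adjacent terms cancel.
= 1/1 - 1/191
= 1 - 1/191 = 190/191

Sum = 190/191


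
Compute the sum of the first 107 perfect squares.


n = 107
n(n+1)(2n+1)/6 = 107×108×215/6
= 2484540/6 = 414090

Σk² = 414090


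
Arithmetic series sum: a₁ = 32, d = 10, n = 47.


aₙ = 32 + (47-1)×10 = 492
Sₙ = n(a₁+aₙ)/2 = 47×(32+492)/2
= 47×524/2 = 12314

S_47 = 12314


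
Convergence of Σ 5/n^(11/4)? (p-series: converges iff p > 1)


p-series test: Σ c/n^p converges if p > 1, diverges if p ≤ 1 (constant c > 0 doesn't affect convergence).
p = 11/4
11/4 > 1 → CONVERGES

Converges (p = 11/4 > 1)


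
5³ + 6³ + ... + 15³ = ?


Σₖ₌5^15 k³ = [15·16/2]² − [4·5/2]²
= 14400 − 100 = 14300

Σk³ = 14300


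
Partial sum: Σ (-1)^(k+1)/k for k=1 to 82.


S = 1 - 1/2 + 1/3 - 1/4 + 1/5 - 1/6 + 1/7 - 1/8 ± ...
= 0.6871
(Full series converges to +ln(2) ≈ +0.6931)

S_82 = 0.6871


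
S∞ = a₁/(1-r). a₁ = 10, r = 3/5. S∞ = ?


S∞ = a₁/(1-r) = 10/(1 - 3/5)
= 10/(2/5)
= 25

S∞ = 25


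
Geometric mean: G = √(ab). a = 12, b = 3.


GM = √(12×3) = √36 = 6

GM = 6


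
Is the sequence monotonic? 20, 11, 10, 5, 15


Differences: -9, -1, -5, 10
Difference at position 4 is +10 (> 0) but position 1 is -9 (< 0) — sequence both rises and falls
→ NOT monotonic

Not monotonic


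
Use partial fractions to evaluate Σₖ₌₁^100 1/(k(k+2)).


1/(k(k+2)) = (1/2)·(1/k - 1/(k+2)) (partial fractions)
Telescoping: Σ = (1/2)·(1 + 1/2 - 1/101 - 1/102) = 7625/10302

Sum = 7625/10302


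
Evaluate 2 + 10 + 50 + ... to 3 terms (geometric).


Sₙ = 2×(5^3 - 1)/(5 - 1)
= 2×(125 - 1)/4
= 2×124/4
= 62

S_3 = 62


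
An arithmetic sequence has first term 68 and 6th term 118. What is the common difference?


d = (aₙ - a₁)/(n-1)
= (118 - 68)/(6-1)
= 50/5 = 10

d = 10


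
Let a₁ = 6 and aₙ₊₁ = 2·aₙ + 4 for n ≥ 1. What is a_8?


Computing step by step:
a_1 = 6
a_2 = 16
a_3 = 36
a_4 = 76
a_5 = 156
a_6 = 316
a_7 = 636
a_8 = 1276


a_8 = 1276


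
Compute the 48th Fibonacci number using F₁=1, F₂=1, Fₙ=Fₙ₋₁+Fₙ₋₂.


Fibonacci sequence: 1, 1, 2, 3, 5, 8, 13, 21, 34, 55, 89, ...
F(48) = 4807526976

F(48) = 4807526976


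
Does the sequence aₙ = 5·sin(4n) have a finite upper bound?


For all n, -1 ≤ sin(4n) ≤ 1, so -5 ≤ 5·sin(4n) ≤ 5
Lower bound: -5, Upper bound: 5
The sequence IS bounded

Bounded (-5 ≤ aₙ ≤ 5)


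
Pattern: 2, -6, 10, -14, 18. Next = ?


Pattern: alternating sign, magnitude arithmetic (d=4)
Terms: 2, -6, 10, -14, 18
Next term = -22

Next term = -22


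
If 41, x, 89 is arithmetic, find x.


AM = (41 + 89)/2 = 130/2 = 65

AM = 65


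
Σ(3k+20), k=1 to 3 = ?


Σ(3k+20) = 3·Σk + 20·n
= 3·6 + 20·3
= 18 + 60 = 78

Σ = 78


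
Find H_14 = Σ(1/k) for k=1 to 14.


H_14 = 1/1 + 1/2 + 1/3 + ... + 1/14
= 1171733/360360
≈ 3.2516

H_14 = 1171733/360360 ≈ 3.2516


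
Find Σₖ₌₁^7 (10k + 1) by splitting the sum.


Σ(10k+1) = 10·Σk + 1·n
= 10·28 + 1·7
= 280 + 7 = 287

Σ = 287


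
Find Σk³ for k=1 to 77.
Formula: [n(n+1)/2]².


n(n+1)/2 = 77×78/2 = 3003
Σk³ = 3003² = 9018009

Σk³ = 9018009


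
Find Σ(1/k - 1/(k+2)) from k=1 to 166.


Telescoping with gap 2: two head and two tail terms survive.
= (1 + 1/2) - (1/167 + 1/168)
= 3/2 - 1/167 - 1/168 = 41749/28056

Sum = 41749/28056


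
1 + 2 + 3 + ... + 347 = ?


n(n+1)/2 = 347×348/2 = 120756/2 = 60378

Σk = 60378


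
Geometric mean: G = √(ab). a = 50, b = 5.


GM = √(50×5) = √250 = 15.8114

GM = 15.8114


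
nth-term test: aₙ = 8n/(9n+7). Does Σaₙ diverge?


lim(n→∞) 8n/(9n+7) = 8/9 = 8/9  (divide numerator and denominator by n)
lim aₙ = 8/9 ≠ 0 → series DIVERGES

Diverges (lim aₙ = 8/9 ≠ 0)


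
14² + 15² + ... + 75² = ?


Σₖ₌14^75 k² = Σₖ₌₁^75 k² − Σₖ₌₁^13 k²
= 75·76·151/6 − 13·14·27/6
= 143450 − 819 = 142631

Σk² = 142631


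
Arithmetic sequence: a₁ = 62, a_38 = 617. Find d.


d = (aₙ - a₁)/(n-1)
= (617 - 62)/(38-1)
= 555/37 = 15

d = 15


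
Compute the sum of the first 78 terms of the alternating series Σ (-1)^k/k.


S = -1 + 1/2 - 1/3 + 1/4 - 1/5 + 1/6 - 1/7 + 1/8 ± ...
= -0.6868
(Full series converges to -ln(2) ≈ -0.6931)

S_78 = -0.6868


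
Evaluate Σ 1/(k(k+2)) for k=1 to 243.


1/(k(k+2)) = (1/2)·(1/k - 1/(k+2)) (partial fractions)
Telescoping: Σ = (1/2)·(1 + 1/2 - 1/244 - 1/245) = 89181/119560

Sum = 89181/119560


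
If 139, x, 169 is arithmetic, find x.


AM = (139 + 169)/2 = 308/2 = 154

AM = 154


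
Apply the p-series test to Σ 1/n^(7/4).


p-series test: Σ c/n^p converges if p > 1, diverges if p ≤ 1 (constant c > 0 doesn't affect convergence).
p = 7/4
7/4 > 1 → CONVERGES

Converges (p = 7/4 > 1)


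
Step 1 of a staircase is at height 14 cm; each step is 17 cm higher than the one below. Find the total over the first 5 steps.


aₙ = 14 + (5-1)×17 = 82
Sₙ = n(a₁+aₙ)/2 = 5×(14+82)/2
= 5×96/2 = 240

S_5 = 240


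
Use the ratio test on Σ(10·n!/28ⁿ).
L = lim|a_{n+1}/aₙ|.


aₙ = 10·n!/28^n
a_{n+1}/aₙ = (n+1)!/28^(n+1) × 28^n/n!  (constant 10 cancels)
= (n+1)/28
L = lim(n→∞) (n+1)/28 = ∞
L > 1 → series DIVERGES

Diverges (ratio test: L = ∞ > 1)


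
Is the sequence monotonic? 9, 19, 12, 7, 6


Differences: 10, -7, -5, -1
Difference at position 1 is +10 (> 0) but position 2 is -7 (< 0) — sequence both rises and falls
→ NOT monotonic

Not monotonic


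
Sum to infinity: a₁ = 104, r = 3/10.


S∞ = a₁/(1-r) = 104/(1 - 3/10)
= 104/(7/10)
= 1040/7

S∞ = 1040/7


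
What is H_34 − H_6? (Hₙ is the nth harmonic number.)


Σₖ₌7^34 1/k = 1/7 + 1/8 + 1/9 + ... + 1/34
= 21899586326629/13127595717600
≈ 1.6682

Sum = 21899586326629/13127595717600 ≈ 1.6682


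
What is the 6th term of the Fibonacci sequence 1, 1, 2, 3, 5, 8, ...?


Fibonacci sequence: 1, 1, 2, 3, 5, 8
F(6) = 8

F(6) = 8


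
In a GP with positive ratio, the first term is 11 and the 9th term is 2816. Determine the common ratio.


r^(n-1) = aₙ/a₁
r^8 = 2816/11 = 256
r = 256^(1/8)
= ±2; taking r > 0 gives r = 2

r = 2


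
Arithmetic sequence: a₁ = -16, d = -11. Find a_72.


aₙ = a₁ + (n-1)d
= -16 + (72-1)×-11
= -16 - 781
= -797

a_72 = -797


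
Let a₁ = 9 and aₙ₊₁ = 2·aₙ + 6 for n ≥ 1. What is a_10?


Computing step by step:
a_1 = 9
a_2 = 24
a_3 = 54
a_4 = 114
a_5 = 234
a_6 = 474
a_7 = 954
a_8 = 1914
a_9 = 3834
a_10 = 7674


a_10 = 7674


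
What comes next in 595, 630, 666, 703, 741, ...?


Pattern: triangular numbers: n(n+1)/2
Terms: 595, 630, 666, 703, 741
Next term = 780

Next term = 780


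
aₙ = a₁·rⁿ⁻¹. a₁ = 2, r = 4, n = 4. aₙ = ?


aₙ = a₁·r^(n-1)
= 2×4^3
= 2×64
= 128

a_4 = 128


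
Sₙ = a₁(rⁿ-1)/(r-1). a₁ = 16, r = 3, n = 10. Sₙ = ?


Sₙ = 16×(3^10 - 1)/(3 - 1)
= 16×(59049 - 1)/2
= 16×59048/2
= 472384

S_10 = 472384


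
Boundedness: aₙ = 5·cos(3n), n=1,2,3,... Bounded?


For all n, -1 ≤ cos(3n) ≤ 1, so -5 ≤ 5·cos(3n) ≤ 5
Lower bound: -5, Upper bound: 5
The sequence IS bounded

Bounded (-5 ≤ aₙ ≤ 5)


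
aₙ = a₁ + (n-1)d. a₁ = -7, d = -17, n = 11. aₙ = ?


aₙ = a₁ + (n-1)d
= -7 + (11-1)×-17
= -7 - 170
= -177

a_11 = -177


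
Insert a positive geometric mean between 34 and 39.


GM = √(34×39) = √1326 = 36.4143

GM = 36.4143


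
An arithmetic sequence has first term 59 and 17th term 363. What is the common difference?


d = (aₙ - a₁)/(n-1)
= (363 - 59)/(17-1)
= 304/16 = 19

d = 19


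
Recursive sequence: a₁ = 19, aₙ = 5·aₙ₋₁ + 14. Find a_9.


Computing step by step:
a_1 = 19
a_2 = 109
a_3 = 559
a_4 = 2809
a_5 = 14059
a_6 = 70309
a_7 = 351559
a_8 = 1757809
a_9 = 8789059


a_9 = 8789059


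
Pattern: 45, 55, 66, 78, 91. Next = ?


Pattern: triangular numbers: n(n+1)/2
Terms: 45, 55, 66, 78, 91
Next term = 105

Next term = 105


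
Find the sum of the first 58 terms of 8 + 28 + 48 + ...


aₙ = 8 + (58-1)×20 = 1148
Sₙ = n(a₁+aₙ)/2 = 58×(8+1148)/2
= 58×1156/2 = 33524

S_58 = 33524


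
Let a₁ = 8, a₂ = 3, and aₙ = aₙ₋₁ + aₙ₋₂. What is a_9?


Computing iteratively: 8, 3, 11, 14, 25, 39, 64, 103, 167
a_9 = 167

a_9 = 167


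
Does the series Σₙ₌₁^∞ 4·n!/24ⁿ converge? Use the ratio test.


aₙ = 4·n!/24^n
a_{n+1}/aₙ = (n+1)!/24^(n+1) × 24^n/n!  (constant 4 cancels)
= (n+1)/24
L = lim(n→∞) (n+1)/24 = ∞
L > 1 → series DIVERGES

Diverges (ratio test: L = ∞ > 1)


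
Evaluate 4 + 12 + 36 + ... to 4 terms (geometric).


Sₙ = 4×(3^4 - 1)/(3 - 1)
= 4×(81 - 1)/2
= 4×80/2
= 160

S_4 = 160


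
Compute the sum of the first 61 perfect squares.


n = 61
n(n+1)(2n+1)/6 = 61×62×123/6
= 465186/6 = 77531

Σk² = 77531


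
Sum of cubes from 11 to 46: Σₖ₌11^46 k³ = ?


Σₖ₌11^46 k³ = [46·47/2]² − [10·11/2]²
= 1168561 − 3025 = 1165536

Σk³ = 1165536


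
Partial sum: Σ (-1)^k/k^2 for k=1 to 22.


S = -1 + 1/4 - 1/9 + 1/16 - 1/25 + 1/36 - 1/49 + 1/64 ± ...
= -0.8215
(Full series converges to -π²/12 ≈ -0.8225)

S_22 = -0.8215


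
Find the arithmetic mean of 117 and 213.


AM = (117 + 213)/2 = 330/2 = 165

AM = 165


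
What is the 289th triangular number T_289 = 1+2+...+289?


n(n+1)/2 = 289×290/2 = 83810/2 = 41905

Σk = 41905


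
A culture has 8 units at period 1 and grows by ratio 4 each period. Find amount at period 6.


aₙ = a₁·r^(n-1)
= 8×4^5
= 8×1024
= 8192

a_6 = 8192


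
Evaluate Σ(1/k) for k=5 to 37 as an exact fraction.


Σₖ₌5^37 1/k = 1/5 + 1/6 + 1/7 + ... + 1/37
= 1028880000236833/485721041551200
≈ 2.1183

Sum = 1028880000236833/485721041551200 ≈ 2.1183


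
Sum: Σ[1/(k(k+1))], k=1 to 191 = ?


1/(k(k+1)) = 1/k - 1/(k+1) (partial fractions)
Telescoping: Σ = 1 - 1/192 = 191/192

Sum = 191/192


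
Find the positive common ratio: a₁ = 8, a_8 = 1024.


r^(n-1) = aₙ/a₁
r^7 = 1024/8 = 128
r = 128^(1/7)
= 2

r = 2


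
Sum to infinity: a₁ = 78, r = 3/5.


S∞ = a₁/(1-r) = 78/(1 - 3/5)
= 78/(2/5)
= 195

S∞ = 195


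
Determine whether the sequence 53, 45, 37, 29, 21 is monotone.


Differences: -8, -8, -8, -8
All differences < 0 → strictly DECREASING

Monotonically decreasing


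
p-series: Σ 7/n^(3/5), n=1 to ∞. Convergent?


p-series test: Σ c/n^p converges if p > 1, diverges if p ≤ 1 (constant c > 0 doesn't affect convergence).
p = 3/5
3/5 ≤ 1 → DIVERGES

Diverges (p = 3/5 ≤ 1)


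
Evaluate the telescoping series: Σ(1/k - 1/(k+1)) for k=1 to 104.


Telescoping: adjacent terms cancel.
= 1/1 - 1/105
= 1 - 1/105 = 104/105

Sum = 104/105


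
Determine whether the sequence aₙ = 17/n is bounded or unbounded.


a₁ = 17, a₂ = 17/2, a₃ = 17/3, ...
0 < aₙ ≤ 17 for all n ≥ 1
Lower bound: 0, Upper bound: 17
The sequence IS bounded

Bounded (0 < aₙ ≤ 17)


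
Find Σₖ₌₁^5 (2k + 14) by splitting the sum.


Σ(2k+14) = 2·Σk + 14·n
= 2·15 + 14·5
= 30 + 70 = 100

Σ = 100


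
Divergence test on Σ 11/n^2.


lim(n→∞) 11/n^2 = 0
lim aₙ = 0 → nth-term test is INCONCLUSIVE
(Need other tests; this is actually a convergent p-series with p=2 > 1)

Inconclusive (lim aₙ = 0; need another test)


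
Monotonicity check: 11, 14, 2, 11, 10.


Differences: 3, -12, 9, -1
Difference at position 1 is +3 (> 0) but position 2 is -12 (< 0) — sequence both rises and falls
→ NOT monotonic

Not monotonic


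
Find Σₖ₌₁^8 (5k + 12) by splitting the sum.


Σ(5k+12) = 5·Σk + 12·n
= 5·36 + 12·8
= 180 + 96 = 276

Σ = 276


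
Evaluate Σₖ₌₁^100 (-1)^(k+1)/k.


S = 1 - 1/2 + 1/3 - 1/4 + 1/5 - 1/6 + 1/7 - 1/8 ± ...
= 0.6882
(Full series converges to +ln(2) ≈ +0.6931)

S_100 = 0.6882


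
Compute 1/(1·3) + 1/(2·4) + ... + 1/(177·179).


1/(k(k+2)) = (1/2)·(1/k - 1/(k+2)) (partial fractions)
Telescoping: Σ = (1/2)·(1 + 1/2 - 1/178 - 1/179) = 11859/15931

Sum = 11859/15931


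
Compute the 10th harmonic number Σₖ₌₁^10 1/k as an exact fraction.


H_10 = 1/1 + 1/2 + 1/3 + 1/4 + 1/5 + 1/6 + 1/7 + 1/8 + 1/9 + 1/10
= 7381/2520
≈ 2.929

H_10 = 7381/2520 ≈ 2.929


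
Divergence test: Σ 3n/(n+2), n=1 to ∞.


lim(n→∞) 3n/(n+2) = 3/1 = 3  (divide numerator and denominator by n)
lim aₙ = 3 ≠ 0 → series DIVERGES

Diverges (lim aₙ = 3 ≠ 0)


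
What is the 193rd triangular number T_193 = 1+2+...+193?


n(n+1)/2 = 193×194/2 = 37442/2 = 18721

Σk = 18721


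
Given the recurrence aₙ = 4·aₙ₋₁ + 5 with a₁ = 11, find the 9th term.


Computing step by step:
a_1 = 11
a_2 = 49
a_3 = 201
a_4 = 809
a_5 = 3241
a_6 = 12969
a_7 = 51881
a_8 = 207529
a_9 = 830121


a_9 = 830121


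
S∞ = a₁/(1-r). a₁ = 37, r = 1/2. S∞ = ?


S∞ = a₁/(1-r) = 37/(1 - 1/2)
= 37/(1/2)
= 74

S∞ = 74


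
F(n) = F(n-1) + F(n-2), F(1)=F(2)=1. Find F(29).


Fibonacci sequence: 1, 1, 2, 3, 5, 8, 13, 21, 34, 55, 89, ...
F(29) = 514229

F(29) = 514229


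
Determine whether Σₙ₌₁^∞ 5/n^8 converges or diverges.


p-series test: Σ c/n^p converges if p > 1, diverges if p ≤ 1 (constant c > 0 doesn't affect convergence).
p = 8
8 > 1 → CONVERGES

Converges (p = 8 > 1)


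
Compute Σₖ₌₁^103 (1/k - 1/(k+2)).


Telescoping with gap 2: two head and two tail terms survive.
= (1 + 1/2) - (1/104 + 1/105)
= 3/2 - 1/104 - 1/105 = 16171/10920

Sum = 16171/10920


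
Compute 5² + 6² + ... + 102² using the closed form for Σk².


Σₖ₌5^102 k² = Σₖ₌₁^102 k² − Σₖ₌₁^4 k²
= 102·103·205/6 − 4·5·9/6
= 358955 − 30 = 358925

Σk² = 358925


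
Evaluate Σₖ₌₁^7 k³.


n(n+1)/2 = 7×8/2 = 28
Σk³ = 28² = 784

Σk³ = 784


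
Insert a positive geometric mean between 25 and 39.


GM = √(25×39) = √975 = 31.225

GM = 31.225


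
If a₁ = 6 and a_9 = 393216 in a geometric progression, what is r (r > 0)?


r^(n-1) = aₙ/a₁
r^8 = 393216/6 = 65536
r = 65536^(1/8)
= ±4; taking r > 0 gives r = 4

r = 4


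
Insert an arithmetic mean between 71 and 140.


AM = (71 + 140)/2 = 211/2 = 105.5

AM = 105.5


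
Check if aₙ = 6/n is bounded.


a₁ = 6, a₂ = 6/2, a₃ = 6/3, ...
0 < aₙ ≤ 6 for all n ≥ 1
Lower bound: 0, Upper bound: 6
The sequence IS bounded

Bounded (0 < aₙ ≤ 6)
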